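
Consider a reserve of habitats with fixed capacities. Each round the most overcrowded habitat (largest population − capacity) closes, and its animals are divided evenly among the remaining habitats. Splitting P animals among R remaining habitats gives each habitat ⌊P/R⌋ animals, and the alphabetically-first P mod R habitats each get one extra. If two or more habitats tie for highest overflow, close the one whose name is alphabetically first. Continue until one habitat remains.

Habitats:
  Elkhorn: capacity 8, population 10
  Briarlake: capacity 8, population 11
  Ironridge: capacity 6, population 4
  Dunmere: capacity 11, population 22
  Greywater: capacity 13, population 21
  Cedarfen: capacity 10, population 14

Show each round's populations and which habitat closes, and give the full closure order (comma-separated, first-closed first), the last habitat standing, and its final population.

Closure order: Dunmere, Greywater, Briarlake, Cedarfen, Elkhorn
Last habitat: Ironridge with 82 animals

Round 1: Briarlake=11 Cedarfen=14 Dunmere=22 Elkhorn=10 Greywater=21 Ironridge=4 → close Dunmere (overflow 11)
  22÷5 = 4 each, +1 to first 2
Round 2: Briarlake=16 Cedarfen=19 Elkhorn=14 Greywater=25 Ironridge=8 → close Greywater (overflow 12)
  25÷4 = 6 each, +1 to first 1
Round 3: Briarlake=23 Cedarfen=25 Elkhorn=20 Ironridge=14 → close Briarlake (overflow 15)
  23÷3 = 7 each, +1 to first 2
Round 4: Cedarfen=33 Elkhorn=28 Ironridge=21 → close Cedarfen (overflow 23)
  33÷2 = 16 each, +1 to first 1
Round 5: Elkhorn=45 Ironridge=37 → close Elkhorn (overflow 37)
  45÷1 = 45 each, +1 to first 0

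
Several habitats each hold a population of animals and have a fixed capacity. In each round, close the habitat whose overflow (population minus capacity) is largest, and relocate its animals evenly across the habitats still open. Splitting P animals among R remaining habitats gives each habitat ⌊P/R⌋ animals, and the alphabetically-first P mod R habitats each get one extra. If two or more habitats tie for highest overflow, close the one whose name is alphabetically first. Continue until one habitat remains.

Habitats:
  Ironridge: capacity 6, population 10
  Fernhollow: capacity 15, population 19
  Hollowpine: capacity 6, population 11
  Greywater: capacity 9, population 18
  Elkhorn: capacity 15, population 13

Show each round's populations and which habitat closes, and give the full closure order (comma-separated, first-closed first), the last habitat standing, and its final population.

Round 1: Elkhorn=13 Fernhollow=19 Greywater=18 Hollowpine=11 Ironridge=10 → close Greywater (overflow 9)
  18÷4 = 4 each, +1 to first 2
Round 2: Elkhorn=18 Fernhollow=24 Hollowpine=15 Ironridge=14 → close Fernhollow (overflow 9)
  24÷3 = 8 each, +1 to first 0
Round 3: Elkhorn=26 Hollowpine=23 Ironridge=22 → close Hollowpine (overflow 17)
  23÷2 = 11 each, +1 to first 1
Round 4: Elkhorn=38 Ironridge=33 → close Ironridge (overflow 27)
  33÷1 = 33 each, +1 to first 0

Closure order: Greywater, Fernhollow, Hollowpine, Ironridge
Last habitat: Elkhorn with 71 animals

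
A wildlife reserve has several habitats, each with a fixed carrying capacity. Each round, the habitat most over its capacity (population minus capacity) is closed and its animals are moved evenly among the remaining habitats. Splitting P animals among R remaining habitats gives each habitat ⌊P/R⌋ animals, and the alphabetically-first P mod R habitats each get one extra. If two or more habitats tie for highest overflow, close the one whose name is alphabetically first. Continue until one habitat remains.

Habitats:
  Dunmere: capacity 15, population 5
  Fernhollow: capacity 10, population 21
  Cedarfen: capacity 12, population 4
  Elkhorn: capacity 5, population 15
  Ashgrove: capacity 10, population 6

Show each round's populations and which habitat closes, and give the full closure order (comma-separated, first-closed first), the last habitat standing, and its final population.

Closure order: Fernhollow, Elkhorn, Ashgrove, Cedarfen
Last habitat: Dunmere with 51 animals

Round 1: Ashgrove=6 Cedarfen=4 Dunmere=5 Elkhorn=15 Fernhollow=21 → close Fernhollow (overflow 11)
  21÷4 = 5 each, +1 to first 1
Round 2: Ashgrove=12 Cedarfen=9 Dunmere=10 Elkhorn=20 → close Elkhorn (overflow 15)
  20÷3 = 6 each, +1 to first 2
Round 3: Ashgrove=19 Cedarfen=16 Dunmere=16 → close Ashgrove (overflow 9)
  19÷2 = 9 each, +1 to first 1
Round 4: Cedarfen=26 Dunmere=25 → close Cedarfen (overflow 14)
  26÷1 = 26 each, +1 to first 0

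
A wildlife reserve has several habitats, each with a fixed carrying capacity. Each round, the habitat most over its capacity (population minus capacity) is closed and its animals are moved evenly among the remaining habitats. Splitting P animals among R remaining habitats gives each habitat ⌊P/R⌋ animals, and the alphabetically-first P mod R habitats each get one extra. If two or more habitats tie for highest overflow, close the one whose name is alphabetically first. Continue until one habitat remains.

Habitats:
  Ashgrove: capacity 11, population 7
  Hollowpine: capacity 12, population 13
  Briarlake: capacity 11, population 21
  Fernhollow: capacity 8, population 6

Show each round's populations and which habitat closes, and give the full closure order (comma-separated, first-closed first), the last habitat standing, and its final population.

Round 1: Ashgrove=7 Briarlake=21 Fernhollow=6 Hollowpine=13 → close Briarlake (overflow 10)
  21÷3 = 7 each, +1 to first 0
Round 2: Ashgrove=14 Fernhollow=13 Hollowpine=20 → close Hollowpine (overflow 8)
  20÷2 = 10 each, +1 to first 0
Round 3: Ashgrove=24 Fernhollow=23 → close Fernhollow (overflow 15)
  23÷1 = 23 each, +1 to first 0

Closure order: Briarlake, Hollowpine, Fernhollow
Last habitat: Ashgrove with 47 animals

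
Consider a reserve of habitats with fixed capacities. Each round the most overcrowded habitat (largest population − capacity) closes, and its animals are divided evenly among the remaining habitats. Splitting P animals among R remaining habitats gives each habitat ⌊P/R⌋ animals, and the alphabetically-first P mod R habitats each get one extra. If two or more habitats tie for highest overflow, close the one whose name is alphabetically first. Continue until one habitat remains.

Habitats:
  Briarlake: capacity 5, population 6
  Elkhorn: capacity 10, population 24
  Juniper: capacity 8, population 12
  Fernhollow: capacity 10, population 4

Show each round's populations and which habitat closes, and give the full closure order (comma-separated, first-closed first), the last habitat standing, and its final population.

Closure order: Elkhorn, Juniper, Briarlake
Last habitat: Fernhollow with 46 animals

Round 1: Briarlake=6 Elkhorn=24 Fernhollow=4 Juniper=12 → close Elkhorn (overflow 14)
  24÷3 = 8 each, +1 to first 0
Round 2: Briarlake=14 Fernhollow=12 Juniper=20 → close Juniper (overflow 12)
  20÷2 = 10 each, +1 to first 0
Round 3: Briarlake=24 Fernhollow=22 → close Briarlake (overflow 19)
  24÷1 = 24 each, +1 to first 0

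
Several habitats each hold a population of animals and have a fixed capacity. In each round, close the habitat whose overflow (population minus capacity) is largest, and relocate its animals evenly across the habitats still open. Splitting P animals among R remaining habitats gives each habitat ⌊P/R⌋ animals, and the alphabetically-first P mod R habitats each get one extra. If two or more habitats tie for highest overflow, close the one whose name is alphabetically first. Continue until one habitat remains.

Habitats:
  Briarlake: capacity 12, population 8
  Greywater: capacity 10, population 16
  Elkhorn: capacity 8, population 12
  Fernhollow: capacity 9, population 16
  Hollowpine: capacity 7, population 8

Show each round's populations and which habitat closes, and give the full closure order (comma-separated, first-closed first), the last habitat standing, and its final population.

Closure order: Fernhollow, Greywater, Elkhorn, Hollowpine
Last habitat: Briarlake with 60 animals

Round 1: Briarlake=8 Elkhorn=12 Fernhollow=16 Greywater=16 Hollowpine=8 → close Fernhollow (overflow 7)
  16÷4 = 4 each, +1 to first 0
Round 2: Briarlake=12 Elkhorn=16 Greywater=20 Hollowpine=12 → close Greywater (overflow 10)
  20÷3 = 6 each, +1 to first 2
Round 3: Briarlake=19 Elkhorn=23 Hollowpine=18 → close Elkhorn (overflow 15)
  23÷2 = 11 each, +1 to first 1
Round 4: Briarlake=31 Hollowpine=29 → close Hollowpine (overflow 22)
  29÷1 = 29 each, +1 to first 0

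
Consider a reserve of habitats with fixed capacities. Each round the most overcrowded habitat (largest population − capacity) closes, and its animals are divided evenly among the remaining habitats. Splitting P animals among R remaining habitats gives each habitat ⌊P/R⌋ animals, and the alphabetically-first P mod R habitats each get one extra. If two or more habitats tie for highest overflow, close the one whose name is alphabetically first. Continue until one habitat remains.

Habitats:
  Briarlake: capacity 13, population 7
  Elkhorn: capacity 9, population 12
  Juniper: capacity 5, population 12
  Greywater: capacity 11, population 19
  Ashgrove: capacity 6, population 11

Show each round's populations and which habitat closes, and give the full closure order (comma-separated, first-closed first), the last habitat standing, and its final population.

Round 1: Ashgrove=11 Briarlake=7 Elkhorn=12 Greywater=19 Juniper=12 → close Greywater (overflow 8)
  19÷4 = 4 each, +1 to first 3
Round 2: Ashgrove=16 Briarlake=12 Elkhorn=17 Juniper=16 → close Juniper (overflow 11)
  16÷3 = 5 each, +1 to first 1
Round 3: Ashgrove=22 Briarlake=17 Elkhorn=22 → close Ashgrove (overflow 16)
  22÷2 = 11 each, +1 to first 0
Round 4: Briarlake=28 Elkhorn=33 → close Elkhorn (overflow 24)
  33÷1 = 33 each, +1 to first 0

Closure order: Greywater, Juniper, Ashgrove, Elkhorn
Last habitat: Briarlake with 61 animals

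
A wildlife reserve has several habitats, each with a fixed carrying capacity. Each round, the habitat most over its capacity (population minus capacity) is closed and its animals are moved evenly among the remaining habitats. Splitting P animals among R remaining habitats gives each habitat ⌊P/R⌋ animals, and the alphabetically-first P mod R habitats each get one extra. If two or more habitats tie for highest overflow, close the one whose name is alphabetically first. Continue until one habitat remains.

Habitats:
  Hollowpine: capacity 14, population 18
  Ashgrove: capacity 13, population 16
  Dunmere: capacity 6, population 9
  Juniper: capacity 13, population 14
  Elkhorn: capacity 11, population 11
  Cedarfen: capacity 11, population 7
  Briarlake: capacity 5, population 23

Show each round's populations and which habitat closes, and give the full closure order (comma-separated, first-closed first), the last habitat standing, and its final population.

Round 1: Ashgrove=16 Briarlake=23 Cedarfen=7 Dunmere=9 Elkhorn=11 Hollowpine=18 Juniper=14 → close Briarlake (overflow 18)
  23÷6 = 3 each, +1 to first 5
Round 2: Ashgrove=20 Cedarfen=11 Dunmere=13 Elkhorn=15 Hollowpine=22 Juniper=17 → close Hollowpine (overflow 8)
  22÷5 = 4 each, +1 to first 2
Round 3: Ashgrove=25 Cedarfen=16 Dunmere=17 Elkhorn=19 Juniper=21 → close Ashgrove (overflow 12)
  25÷4 = 6 each, +1 to first 1
Round 4: Cedarfen=23 Dunmere=23 Elkhorn=25 Juniper=27 → close Dunmere (overflow 17)
  23÷3 = 7 each, +1 to first 2
Round 5: Cedarfen=31 Elkhorn=33 Juniper=34 → close Elkhorn (overflow 22)
  33÷2 = 16 each, +1 to first 1
Round 6: Cedarfen=48 Juniper=50 → close Cedarfen (overflow 37)
  48÷1 = 48 each, +1 to first 0

Closure order: Briarlake, Hollowpine, Ashgrove, Dunmere, Elkhorn, Cedarfen
Last habitat: Juniper with 98 animals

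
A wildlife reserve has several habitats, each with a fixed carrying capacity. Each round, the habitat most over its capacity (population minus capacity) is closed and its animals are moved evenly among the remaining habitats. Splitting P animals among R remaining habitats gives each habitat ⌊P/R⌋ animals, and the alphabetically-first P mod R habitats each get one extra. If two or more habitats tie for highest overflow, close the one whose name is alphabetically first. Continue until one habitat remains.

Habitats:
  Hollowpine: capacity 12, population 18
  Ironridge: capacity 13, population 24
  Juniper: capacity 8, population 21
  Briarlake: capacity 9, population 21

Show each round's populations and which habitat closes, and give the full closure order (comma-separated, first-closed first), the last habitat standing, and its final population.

Round 1: Briarlake=21 Hollowpine=18 Ironridge=24 Juniper=21 → close Juniper (overflow 13)
  21÷3 = 7 each, +1 to first 0
Round 2: Briarlake=28 Hollowpine=25 Ironridge=31 → close Briarlake (overflow 19)
  28÷2 = 14 each, +1 to first 0
Round 3: Hollowpine=39 Ironridge=45 → close Ironridge (overflow 32)
  45÷1 = 45 each, +1 to first 0

Closure order: Juniper, Briarlake, Ironridge
Last habitat: Hollowpine with 84 animals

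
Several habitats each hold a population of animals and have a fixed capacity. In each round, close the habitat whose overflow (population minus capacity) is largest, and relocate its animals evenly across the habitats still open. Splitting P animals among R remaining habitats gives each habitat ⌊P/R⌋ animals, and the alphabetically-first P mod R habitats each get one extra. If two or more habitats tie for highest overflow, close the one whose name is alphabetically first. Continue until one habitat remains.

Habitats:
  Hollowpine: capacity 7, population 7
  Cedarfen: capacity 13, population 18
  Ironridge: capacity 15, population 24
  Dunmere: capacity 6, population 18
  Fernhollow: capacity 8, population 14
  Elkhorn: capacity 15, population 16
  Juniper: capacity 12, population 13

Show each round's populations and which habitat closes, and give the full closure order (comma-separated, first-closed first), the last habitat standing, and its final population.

Closure order: Dunmere, Ironridge, Cedarfen, Fernhollow, Elkhorn, Hollowpine
Last habitat: Juniper with 110 animals

Round 1: Cedarfen=18 Dunmere=18 Elkhorn=16 Fernhollow=14 Hollowpine=7 Ironridge=24 Juniper=13 → close Dunmere (overflow 12)
  18÷6 = 3 each, +1 to first 0
Round 2: Cedarfen=21 Elkhorn=19 Fernhollow=17 Hollowpine=10 Ironridge=27 Juniper=16 → close Ironridge (overflow 12)
  27÷5 = 5 each, +1 to first 2
Round 3: Cedarfen=27 Elkhorn=25 Fernhollow=22 Hollowpine=15 Juniper=21 → close Cedarfen (overflow 14)
  27÷4 = 6 each, +1 to first 3
Round 4: Elkhorn=32 Fernhollow=29 Hollowpine=22 Juniper=27 → close Fernhollow (overflow 21)
  29÷3 = 9 each, +1 to first 2
Round 5: Elkhorn=42 Hollowpine=32 Juniper=36 → close Elkhorn (overflow 27)
  42÷2 = 21 each, +1 to first 0
Round 6: Hollowpine=53 Juniper=57 → close Hollowpine (overflow 46)
  53÷1 = 53 each, +1 to first 0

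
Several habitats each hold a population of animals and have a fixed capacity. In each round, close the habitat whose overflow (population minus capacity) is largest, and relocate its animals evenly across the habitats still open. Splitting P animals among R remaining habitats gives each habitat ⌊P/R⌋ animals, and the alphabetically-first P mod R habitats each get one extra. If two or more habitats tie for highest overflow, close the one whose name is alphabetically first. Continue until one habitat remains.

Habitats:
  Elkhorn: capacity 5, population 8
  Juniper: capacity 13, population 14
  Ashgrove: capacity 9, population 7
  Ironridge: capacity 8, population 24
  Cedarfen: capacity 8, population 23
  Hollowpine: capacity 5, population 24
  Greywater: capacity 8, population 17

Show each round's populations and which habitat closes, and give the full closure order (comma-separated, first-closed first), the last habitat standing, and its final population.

Round 1: Ashgrove=7 Cedarfen=23 Elkhorn=8 Greywater=17 Hollowpine=24 Ironridge=24 Juniper=14 → close Hollowpine (overflow 19)
  24÷6 = 4 each, +1 to first 0
Round 2: Ashgrove=11 Cedarfen=27 Elkhorn=12 Greywater=21 Ironridge=28 Juniper=18 → close Ironridge (overflow 20)
  28÷5 = 5 each, +1 to first 3
Round 3: Ashgrove=17 Cedarfen=33 Elkhorn=18 Greywater=26 Juniper=23 → close Cedarfen (overflow 25)
  33÷4 = 8 each, +1 to first 1
Round 4: Ashgrove=26 Elkhorn=26 Greywater=34 Juniper=31 → close Greywater (overflow 26)
  34÷3 = 11 each, +1 to first 1
Round 5: Ashgrove=38 Elkhorn=37 Juniper=42 → close Elkhorn (overflow 32)
  37÷2 = 18 each, +1 to first 1
Round 6: Ashgrove=57 Juniper=60 → close Ashgrove (overflow 48)
  57÷1 = 57 each, +1 to first 0

Closure order: Hollowpine, Ironridge, Cedarfen, Greywater, Elkhorn, Ashgrove
Last habitat: Juniper with 117 animals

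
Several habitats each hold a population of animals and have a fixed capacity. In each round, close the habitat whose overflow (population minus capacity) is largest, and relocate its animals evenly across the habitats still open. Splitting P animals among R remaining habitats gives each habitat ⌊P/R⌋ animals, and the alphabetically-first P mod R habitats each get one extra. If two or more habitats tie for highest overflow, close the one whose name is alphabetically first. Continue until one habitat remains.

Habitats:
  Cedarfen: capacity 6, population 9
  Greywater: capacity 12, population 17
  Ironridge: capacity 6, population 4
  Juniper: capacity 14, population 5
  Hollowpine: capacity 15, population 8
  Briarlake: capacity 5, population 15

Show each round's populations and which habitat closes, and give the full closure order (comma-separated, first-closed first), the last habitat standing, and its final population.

Round 1: Briarlake=15 Cedarfen=9 Greywater=17 Hollowpine=8 Ironridge=4 Juniper=5 → close Briarlake (overflow 10)
  15÷5 = 3 each, +1 to first 0
Round 2: Cedarfen=12 Greywater=20 Hollowpine=11 Ironridge=7 Juniper=8 → close Greywater (overflow 8)
  20÷4 = 5 each, +1 to first 0
Round 3: Cedarfen=17 Hollowpine=16 Ironridge=12 Juniper=13 → close Cedarfen (overflow 11)
  17÷3 = 5 each, +1 to first 2
Round 4: Hollowpine=22 Ironridge=18 Juniper=18 → close Ironridge (overflow 12)
  18÷2 = 9 each, +1 to first 0
Round 5: Hollowpine=31 Juniper=27 → close Hollowpine (overflow 16)
  31÷1 = 31 each, +1 to first 0

Closure order: Briarlake, Greywater, Cedarfen, Ironridge, Hollowpine
Last habitat: Juniper with 58 animals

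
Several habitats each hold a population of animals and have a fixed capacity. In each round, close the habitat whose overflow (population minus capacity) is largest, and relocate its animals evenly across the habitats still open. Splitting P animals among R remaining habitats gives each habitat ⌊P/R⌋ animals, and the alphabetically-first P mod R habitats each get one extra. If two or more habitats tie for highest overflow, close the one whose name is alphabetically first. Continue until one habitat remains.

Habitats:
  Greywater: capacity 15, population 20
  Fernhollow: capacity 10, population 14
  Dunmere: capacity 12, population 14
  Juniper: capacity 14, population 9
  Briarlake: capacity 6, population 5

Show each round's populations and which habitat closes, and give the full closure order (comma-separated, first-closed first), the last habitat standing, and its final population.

Closure order: Greywater, Fernhollow, Dunmere, Briarlake
Last habitat: Juniper with 62 animals

Round 1: Briarlake=5 Dunmere=14 Fernhollow=14 Greywater=20 Juniper=9 → close Greywater (overflow 5)
  20÷4 = 5 each, +1 to first 0
Round 2: Briarlake=10 Dunmere=19 Fernhollow=19 Juniper=14 → close Fernhollow (overflow 9)
  19÷3 = 6 each, +1 to first 1
Round 3: Briarlake=17 Dunmere=25 Juniper=20 → close Dunmere (overflow 13)
  25÷2 = 12 each, +1 to first 1
Round 4: Briarlake=30 Juniper=32 → close Briarlake (overflow 24)
  30÷1 = 30 each, +1 to first 0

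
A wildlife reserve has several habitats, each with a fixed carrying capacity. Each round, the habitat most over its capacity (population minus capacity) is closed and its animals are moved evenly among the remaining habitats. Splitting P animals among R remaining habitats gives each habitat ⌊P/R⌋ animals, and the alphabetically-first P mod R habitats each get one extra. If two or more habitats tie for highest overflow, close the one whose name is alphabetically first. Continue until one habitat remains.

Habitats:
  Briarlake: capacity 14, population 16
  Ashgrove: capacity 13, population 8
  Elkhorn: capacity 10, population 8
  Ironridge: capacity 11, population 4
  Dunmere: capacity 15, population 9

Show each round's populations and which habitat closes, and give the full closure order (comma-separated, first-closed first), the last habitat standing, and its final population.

Round 1: Ashgrove=8 Briarlake=16 Dunmere=9 Elkhorn=8 Ironridge=4 → close Briarlake (overflow 2)
  16÷4 = 4 each, +1 to first 0
Round 2: Ashgrove=12 Dunmere=13 Elkhorn=12 Ironridge=8 → close Elkhorn (overflow 2)
  12÷3 = 4 each, +1 to first 0
Round 3: Ashgrove=16 Dunmere=17 Ironridge=12 → close Ashgrove (overflow 3)
  16÷2 = 8 each, +1 to first 0
Round 4: Dunmere=25 Ironridge=20 → close Dunmere (overflow 10)
  25÷1 = 25 each, +1 to first 0

Closure order: Briarlake, Elkhorn, Ashgrove, Dunmere
Last habitat: Ironridge with 45 animals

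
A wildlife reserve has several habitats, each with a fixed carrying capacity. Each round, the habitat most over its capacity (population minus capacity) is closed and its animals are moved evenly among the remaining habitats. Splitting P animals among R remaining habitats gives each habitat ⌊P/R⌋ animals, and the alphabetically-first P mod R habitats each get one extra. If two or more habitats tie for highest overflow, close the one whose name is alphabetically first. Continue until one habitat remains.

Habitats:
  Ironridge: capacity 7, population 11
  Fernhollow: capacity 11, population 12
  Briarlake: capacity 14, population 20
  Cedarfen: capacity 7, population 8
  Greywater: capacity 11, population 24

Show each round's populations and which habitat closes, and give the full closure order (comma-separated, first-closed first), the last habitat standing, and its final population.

Round 1: Briarlake=20 Cedarfen=8 Fernhollow=12 Greywater=24 Ironridge=11 → close Greywater (overflow 13)
  24÷4 = 6 each, +1 to first 0
Round 2: Briarlake=26 Cedarfen=14 Fernhollow=18 Ironridge=17 → close Briarlake (overflow 12)
  26÷3 = 8 each, +1 to first 2
Round 3: Cedarfen=23 Fernhollow=27 Ironridge=25 → close Ironridge (overflow 18)
  25÷2 = 12 each, +1 to first 1
Round 4: Cedarfen=36 Fernhollow=39 → close Cedarfen (overflow 29)
  36÷1 = 36 each, +1 to first 0

Closure order: Greywater, Briarlake, Ironridge, Cedarfen
Last habitat: Fernhollow with 75 animals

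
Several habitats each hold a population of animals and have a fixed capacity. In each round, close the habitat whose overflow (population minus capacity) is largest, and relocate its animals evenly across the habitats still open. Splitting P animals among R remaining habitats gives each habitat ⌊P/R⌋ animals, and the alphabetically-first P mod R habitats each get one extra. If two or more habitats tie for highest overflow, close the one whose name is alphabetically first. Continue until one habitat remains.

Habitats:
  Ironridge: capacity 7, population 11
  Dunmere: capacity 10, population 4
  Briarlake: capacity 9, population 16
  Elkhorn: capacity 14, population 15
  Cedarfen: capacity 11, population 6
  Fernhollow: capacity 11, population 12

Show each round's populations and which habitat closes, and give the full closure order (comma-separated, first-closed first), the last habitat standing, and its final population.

Closure order: Briarlake, Ironridge, Elkhorn, Fernhollow, Cedarfen
Last habitat: Dunmere with 64 animals

Round 1: Briarlake=16 Cedarfen=6 Dunmere=4 Elkhorn=15 Fernhollow=12 Ironridge=11 → close Briarlake (overflow 7)
  16÷5 = 3 each, +1 to first 1
Round 2: Cedarfen=10 Dunmere=7 Elkhorn=18 Fernhollow=15 Ironridge=14 → close Ironridge (overflow 7)
  14÷4 = 3 each, +1 to first 2
Round 3: Cedarfen=14 Dunmere=11 Elkhorn=21 Fernhollow=18 → close Elkhorn (overflow 7)
  21÷3 = 7 each, +1 to first 0
Round 4: Cedarfen=21 Dunmere=18 Fernhollow=25 → close Fernhollow (overflow 14)
  25÷2 = 12 each, +1 to first 1
Round 5: Cedarfen=34 Dunmere=30 → close Cedarfen (overflow 23)
  34÷1 = 34 each, +1 to first 0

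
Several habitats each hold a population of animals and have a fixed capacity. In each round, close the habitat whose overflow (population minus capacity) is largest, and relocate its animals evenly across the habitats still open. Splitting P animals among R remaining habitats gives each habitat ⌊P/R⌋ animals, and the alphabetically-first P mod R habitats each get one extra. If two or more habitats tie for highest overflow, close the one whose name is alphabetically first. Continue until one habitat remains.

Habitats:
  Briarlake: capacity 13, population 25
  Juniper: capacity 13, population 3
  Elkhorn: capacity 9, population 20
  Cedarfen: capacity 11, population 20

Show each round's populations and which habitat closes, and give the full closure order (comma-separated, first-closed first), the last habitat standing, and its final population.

Closure order: Briarlake, Elkhorn, Cedarfen
Last habitat: Juniper with 68 animals

Round 1: Briarlake=25 Cedarfen=20 Elkhorn=20 Juniper=3 → close Briarlake (overflow 12)
  25÷3 = 8 each, +1 to first 1
Round 2: Cedarfen=29 Elkhorn=28 Juniper=11 → close Elkhorn (overflow 19)
  28÷2 = 14 each, +1 to first 0
Round 3: Cedarfen=43 Juniper=25 → close Cedarfen (overflow 32)
  43÷1 = 43 each, +1 to first 0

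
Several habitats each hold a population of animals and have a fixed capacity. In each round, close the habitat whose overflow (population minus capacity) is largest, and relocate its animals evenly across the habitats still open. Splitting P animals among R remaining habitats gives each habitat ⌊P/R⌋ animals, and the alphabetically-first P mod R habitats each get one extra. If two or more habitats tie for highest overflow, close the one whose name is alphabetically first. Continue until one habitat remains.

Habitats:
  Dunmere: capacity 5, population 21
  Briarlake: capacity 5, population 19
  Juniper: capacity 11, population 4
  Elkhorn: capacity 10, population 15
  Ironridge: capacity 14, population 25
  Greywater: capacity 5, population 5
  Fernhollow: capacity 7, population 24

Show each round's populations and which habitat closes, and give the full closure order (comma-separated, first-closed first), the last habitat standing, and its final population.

Round 1: Briarlake=19 Dunmere=21 Elkhorn=15 Fernhollow=24 Greywater=5 Ironridge=25 Juniper=4 → close Fernhollow (overflow 17)
  24÷6 = 4 each, +1 to first 0
Round 2: Briarlake=23 Dunmere=25 Elkhorn=19 Greywater=9 Ironridge=29 Juniper=8 → close Dunmere (overflow 20)
  25÷5 = 5 each, +1 to first 0
Round 3: Briarlake=28 Elkhorn=24 Greywater=14 Ironridge=34 Juniper=13 → close Briarlake (overflow 23)
  28÷4 = 7 each, +1 to first 0
Round 4: Elkhorn=31 Greywater=21 Ironridge=41 Juniper=20 → close Ironridge (overflow 27)
  41÷3 = 13 each, +1 to first 2
Round 5: Elkhorn=45 Greywater=35 Juniper=33 → close Elkhorn (overflow 35)
  45÷2 = 22 each, +1 to first 1
Round 6: Greywater=58 Juniper=55 → close Greywater (overflow 53)
  58÷1 = 58 each, +1 to first 0

Closure order: Fernhollow, Dunmere, Briarlake, Ironridge, Elkhorn, Greywater
Last habitat: Juniper with 113 animals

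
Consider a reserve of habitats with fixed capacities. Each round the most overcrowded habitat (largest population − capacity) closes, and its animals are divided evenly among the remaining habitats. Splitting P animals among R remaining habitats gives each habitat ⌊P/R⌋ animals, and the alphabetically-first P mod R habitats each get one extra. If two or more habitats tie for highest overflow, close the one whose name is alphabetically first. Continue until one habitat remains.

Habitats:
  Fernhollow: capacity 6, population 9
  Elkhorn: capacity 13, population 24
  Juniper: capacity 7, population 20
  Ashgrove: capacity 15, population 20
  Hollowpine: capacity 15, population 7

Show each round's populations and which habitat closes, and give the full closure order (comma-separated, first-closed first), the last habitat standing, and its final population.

Round 1: Ashgrove=20 Elkhorn=24 Fernhollow=9 Hollowpine=7 Juniper=20 → close Juniper (overflow 13)
  20÷4 = 5 each, +1 to first 0
Round 2: Ashgrove=25 Elkhorn=29 Fernhollow=14 Hollowpine=12 → close Elkhorn (overflow 16)
  29÷3 = 9 each, +1 to first 2
Round 3: Ashgrove=35 Fernhollow=24 Hollowpine=21 → close Ashgrove (overflow 20)
  35÷2 = 17 each, +1 to first 1
Round 4: Fernhollow=42 Hollowpine=38 → close Fernhollow (overflow 36)
  42÷1 = 42 each, +1 to first 0

Closure order: Juniper, Elkhorn, Ashgrove, Fernhollow
Last habitat: Hollowpine with 80 animals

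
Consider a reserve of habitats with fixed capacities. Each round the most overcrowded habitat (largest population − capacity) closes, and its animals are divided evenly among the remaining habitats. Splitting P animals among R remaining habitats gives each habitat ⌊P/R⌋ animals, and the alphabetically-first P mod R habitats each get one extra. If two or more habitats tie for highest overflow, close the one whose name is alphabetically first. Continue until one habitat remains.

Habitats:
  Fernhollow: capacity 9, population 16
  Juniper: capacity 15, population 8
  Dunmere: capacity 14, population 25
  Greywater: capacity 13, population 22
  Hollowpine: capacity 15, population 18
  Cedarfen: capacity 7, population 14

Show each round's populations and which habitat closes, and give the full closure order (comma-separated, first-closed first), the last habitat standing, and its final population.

Closure order: Dunmere, Greywater, Cedarfen, Fernhollow, Hollowpine
Last habitat: Juniper with 103 animals

Round 1: Cedarfen=14 Dunmere=25 Fernhollow=16 Greywater=22 Hollowpine=18 Juniper=8 → close Dunmere (overflow 11)
  25÷5 = 5 each, +1 to first 0
Round 2: Cedarfen=19 Fernhollow=21 Greywater=27 Hollowpine=23 Juniper=13 → close Greywater (overflow 14)
  27÷4 = 6 each, +1 to first 3
Round 3: Cedarfen=26 Fernhollow=28 Hollowpine=30 Juniper=19 → close Cedarfen (overflow 19)
  26÷3 = 8 each, +1 to first 2
Round 4: Fernhollow=37 Hollowpine=39 Juniper=27 → close Fernhollow (overflow 28)
  37÷2 = 18 each, +1 to first 1
Round 5: Hollowpine=58 Juniper=45 → close Hollowpine (overflow 43)
  58÷1 = 58 each, +1 to first 0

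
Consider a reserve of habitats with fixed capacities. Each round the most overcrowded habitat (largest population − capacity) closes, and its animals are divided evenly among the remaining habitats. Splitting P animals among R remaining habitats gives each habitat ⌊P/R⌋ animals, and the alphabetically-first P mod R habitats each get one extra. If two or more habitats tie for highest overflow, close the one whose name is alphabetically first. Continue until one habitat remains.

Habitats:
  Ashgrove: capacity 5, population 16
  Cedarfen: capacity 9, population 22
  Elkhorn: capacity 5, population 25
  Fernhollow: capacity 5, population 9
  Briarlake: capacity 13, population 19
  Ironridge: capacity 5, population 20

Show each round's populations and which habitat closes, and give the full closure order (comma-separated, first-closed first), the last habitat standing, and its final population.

Round 1: Ashgrove=16 Briarlake=19 Cedarfen=22 Elkhorn=25 Fernhollow=9 Ironridge=20 → close Elkhorn (overflow 20)
  25÷5 = 5 each, +1 to first 0
Round 2: Ashgrove=21 Briarlake=24 Cedarfen=27 Fernhollow=14 Ironridge=25 → close Ironridge (overflow 20)
  25÷4 = 6 each, +1 to first 1
Round 3: Ashgrove=28 Briarlake=30 Cedarfen=33 Fernhollow=20 → close Cedarfen (overflow 24)
  33÷3 = 11 each, +1 to first 0
Round 4: Ashgrove=39 Briarlake=41 Fernhollow=31 → close Ashgrove (overflow 34)
  39÷2 = 19 each, +1 to first 1
Round 5: Briarlake=61 Fernhollow=50 → close Briarlake (overflow 48)
  61÷1 = 61 each, +1 to first 0

Closure order: Elkhorn, Ironridge, Cedarfen, Ashgrove, Briarlake
Last habitat: Fernhollow with 111 animals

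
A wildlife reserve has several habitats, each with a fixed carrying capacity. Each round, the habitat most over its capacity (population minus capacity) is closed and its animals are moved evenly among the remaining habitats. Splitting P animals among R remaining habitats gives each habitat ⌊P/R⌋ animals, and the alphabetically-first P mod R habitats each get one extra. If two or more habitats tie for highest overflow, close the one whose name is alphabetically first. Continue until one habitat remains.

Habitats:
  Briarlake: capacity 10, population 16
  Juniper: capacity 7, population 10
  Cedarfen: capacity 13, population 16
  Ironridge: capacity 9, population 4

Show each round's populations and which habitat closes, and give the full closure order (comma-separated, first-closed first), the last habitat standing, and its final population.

Closure order: Briarlake, Cedarfen, Juniper
Last habitat: Ironridge with 46 animals

Round 1: Briarlake=16 Cedarfen=16 Ironridge=4 Juniper=10 → close Briarlake (overflow 6)
  16÷3 = 5 each, +1 to first 1
Round 2: Cedarfen=22 Ironridge=9 Juniper=15 → close Cedarfen (overflow 9)
  22÷2 = 11 each, +1 to first 0
Round 3: Ironridge=20 Juniper=26 → close Juniper (overflow 19)
  26÷1 = 26 each, +1 to first 0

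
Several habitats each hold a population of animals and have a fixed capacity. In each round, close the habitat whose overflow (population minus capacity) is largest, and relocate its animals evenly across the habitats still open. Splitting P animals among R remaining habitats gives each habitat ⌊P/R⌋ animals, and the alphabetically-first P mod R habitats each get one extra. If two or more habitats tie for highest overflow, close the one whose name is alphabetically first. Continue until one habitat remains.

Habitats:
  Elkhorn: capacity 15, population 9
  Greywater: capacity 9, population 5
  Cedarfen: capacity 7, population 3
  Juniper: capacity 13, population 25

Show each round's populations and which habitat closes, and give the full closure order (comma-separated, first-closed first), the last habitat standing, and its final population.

Closure order: Juniper, Cedarfen, Greywater
Last habitat: Elkhorn with 42 animals

Round 1: Cedarfen=3 Elkhorn=9 Greywater=5 Juniper=25 → close Juniper (overflow 12)
  25÷3 = 8 each, +1 to first 1
Round 2: Cedarfen=12 Elkhorn=17 Greywater=13 → close Cedarfen (overflow 5)
  12÷2 = 6 each, +1 to first 0
Round 3: Elkhorn=23 Greywater=19 → close Greywater (overflow 10)
  19÷1 = 19 each, +1 to first 0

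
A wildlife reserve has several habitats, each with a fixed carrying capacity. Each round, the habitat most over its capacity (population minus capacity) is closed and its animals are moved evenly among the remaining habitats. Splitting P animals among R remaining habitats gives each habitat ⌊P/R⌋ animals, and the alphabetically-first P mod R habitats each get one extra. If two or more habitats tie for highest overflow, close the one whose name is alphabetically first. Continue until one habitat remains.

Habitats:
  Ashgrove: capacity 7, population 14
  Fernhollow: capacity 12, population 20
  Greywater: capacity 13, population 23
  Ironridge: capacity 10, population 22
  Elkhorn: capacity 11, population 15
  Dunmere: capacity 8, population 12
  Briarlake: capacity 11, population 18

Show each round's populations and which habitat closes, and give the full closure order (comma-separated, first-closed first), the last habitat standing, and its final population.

Closure order: Ironridge, Greywater, Ashgrove, Briarlake, Fernhollow, Dunmere
Last habitat: Elkhorn with 124 animals

Round 1: Ashgrove=14 Briarlake=18 Dunmere=12 Elkhorn=15 Fernhollow=20 Greywater=23 Ironridge=22 → close Ironridge (overflow 12)
  22÷6 = 3 each, +1 to first 4
Round 2: Ashgrove=18 Briarlake=22 Dunmere=16 Elkhorn=19 Fernhollow=23 Greywater=26 → close Greywater (overflow 13)
  26÷5 = 5 each, +1 to first 1
Round 3: Ashgrove=24 Briarlake=27 Dunmere=21 Elkhorn=24 Fernhollow=28 → close Ashgrove (overflow 17)
  24÷4 = 6 each, +1 to first 0
Round 4: Briarlake=33 Dunmere=27 Elkhorn=30 Fernhollow=34 → close Briarlake (overflow 22)
  33÷3 = 11 each, +1 to first 0
Round 5: Dunmere=38 Elkhorn=41 Fernhollow=45 → close Fernhollow (overflow 33)
  45÷2 = 22 each, +1 to first 1
Round 6: Dunmere=61 Elkhorn=63 → close Dunmere (overflow 53)
  61÷1 = 61 each, +1 to first 0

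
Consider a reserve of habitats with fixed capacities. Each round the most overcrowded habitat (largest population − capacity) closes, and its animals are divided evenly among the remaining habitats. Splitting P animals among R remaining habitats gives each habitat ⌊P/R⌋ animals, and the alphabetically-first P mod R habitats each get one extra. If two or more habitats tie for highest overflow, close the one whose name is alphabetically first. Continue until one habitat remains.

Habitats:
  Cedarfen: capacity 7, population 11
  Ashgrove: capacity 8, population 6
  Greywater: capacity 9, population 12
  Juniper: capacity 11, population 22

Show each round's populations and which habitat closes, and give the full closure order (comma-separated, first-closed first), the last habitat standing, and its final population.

Round 1: Ashgrove=6 Cedarfen=11 Greywater=12 Juniper=22 → close Juniper (overflow 11)
  22÷3 = 7 each, +1 to first 1
Round 2: Ashgrove=14 Cedarfen=18 Greywater=19 → close Cedarfen (overflow 11)
  18÷2 = 9 each, +1 to first 0
Round 3: Ashgrove=23 Greywater=28 → close Greywater (overflow 19)
  28÷1 = 28 each, +1 to first 0

Closure order: Juniper, Cedarfen, Greywater
Last habitat: Ashgrove with 51 animals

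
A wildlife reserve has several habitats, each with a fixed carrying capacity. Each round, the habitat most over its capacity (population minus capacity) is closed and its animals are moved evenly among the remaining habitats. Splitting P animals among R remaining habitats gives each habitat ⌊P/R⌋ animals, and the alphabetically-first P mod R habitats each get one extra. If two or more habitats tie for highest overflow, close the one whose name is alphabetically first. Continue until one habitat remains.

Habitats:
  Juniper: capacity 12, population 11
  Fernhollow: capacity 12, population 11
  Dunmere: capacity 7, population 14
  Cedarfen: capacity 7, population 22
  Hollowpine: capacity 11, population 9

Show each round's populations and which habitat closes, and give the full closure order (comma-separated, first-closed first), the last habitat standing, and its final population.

Round 1: Cedarfen=22 Dunmere=14 Fernhollow=11 Hollowpine=9 Juniper=11 → close Cedarfen (overflow 15)
  22÷4 = 5 each, +1 to first 2
Round 2: Dunmere=20 Fernhollow=17 Hollowpine=14 Juniper=16 → close Dunmere (overflow 13)
  20÷3 = 6 each, +1 to first 2
Round 3: Fernhollow=24 Hollowpine=21 Juniper=22 → close Fernhollow (overflow 12)
  24÷2 = 12 each, +1 to first 0
Round 4: Hollowpine=33 Juniper=34 → close Hollowpine (overflow 22)
  33÷1 = 33 each, +1 to first 0

Closure order: Cedarfen, Dunmere, Fernhollow, Hollowpine
Last habitat: Juniper with 67 animals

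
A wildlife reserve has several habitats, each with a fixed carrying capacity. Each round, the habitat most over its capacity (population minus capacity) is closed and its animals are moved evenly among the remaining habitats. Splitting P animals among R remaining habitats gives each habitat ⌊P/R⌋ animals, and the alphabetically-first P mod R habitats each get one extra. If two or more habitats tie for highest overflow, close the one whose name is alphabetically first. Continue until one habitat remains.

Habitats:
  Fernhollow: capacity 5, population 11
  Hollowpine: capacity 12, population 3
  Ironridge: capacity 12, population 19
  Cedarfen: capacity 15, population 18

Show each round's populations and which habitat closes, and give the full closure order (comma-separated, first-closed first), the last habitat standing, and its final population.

Round 1: Cedarfen=18 Fernhollow=11 Hollowpine=3 Ironridge=19 → close Ironridge (overflow 7)
  19÷3 = 6 each, +1 to first 1
Round 2: Cedarfen=25 Fernhollow=17 Hollowpine=9 → close Fernhollow (overflow 12)
  17÷2 = 8 each, +1 to first 1
Round 3: Cedarfen=34 Hollowpine=17 → close Cedarfen (overflow 19)
  34÷1 = 34 each, +1 to first 0

Closure order: Ironridge, Fernhollow, Cedarfen
Last habitat: Hollowpine with 51 animals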